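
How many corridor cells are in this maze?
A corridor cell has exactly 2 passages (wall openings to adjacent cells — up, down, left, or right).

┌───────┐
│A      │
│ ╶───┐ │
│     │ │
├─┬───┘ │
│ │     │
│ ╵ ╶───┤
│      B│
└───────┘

Counting cells with exactly 2 passages:
Total corridor cells: 12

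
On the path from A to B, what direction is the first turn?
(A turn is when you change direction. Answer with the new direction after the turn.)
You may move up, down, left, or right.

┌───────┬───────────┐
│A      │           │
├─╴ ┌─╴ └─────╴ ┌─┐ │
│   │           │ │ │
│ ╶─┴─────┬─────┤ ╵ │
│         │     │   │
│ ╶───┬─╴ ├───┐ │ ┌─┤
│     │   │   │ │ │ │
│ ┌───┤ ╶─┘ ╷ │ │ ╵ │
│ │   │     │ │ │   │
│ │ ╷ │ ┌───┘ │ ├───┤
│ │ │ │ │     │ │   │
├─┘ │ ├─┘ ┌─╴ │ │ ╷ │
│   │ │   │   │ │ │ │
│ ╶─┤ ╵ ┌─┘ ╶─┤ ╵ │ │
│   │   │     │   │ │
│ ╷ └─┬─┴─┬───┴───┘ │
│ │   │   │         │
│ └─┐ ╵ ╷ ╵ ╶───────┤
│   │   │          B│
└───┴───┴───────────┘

Directions: right, down, left, down, right, right, right, right, down, left, down, right, right, up, right, down, down, left, left, down, left, down, left, up, up, up, left, down, down, left, down, right, down, right, down, right, up, right, down, right, right, right, right, right
First turn direction: down

Solution:

┌───────┬───────────┐
│A ↓    │           │
├─╴ ┌─╴ └─────╴ ┌─┐ │
│↓ ↲│           │ │ │
│ ╶─┴─────┬─────┤ ╵ │
│↳ → → → ↓│     │   │
│ ╶───┬─╴ ├───┐ │ ┌─┤
│     │↓ ↲│↱ ↓│ │ │ │
│ ┌───┤ ╶─┘ ╷ │ │ ╵ │
│ │↓ ↰│↳ → ↑│↓│ │   │
│ │ ╷ │ ┌───┘ │ ├───┤
│ │↓│↑│ │↓ ← ↲│ │   │
├─┘ │ ├─┘ ┌─╴ │ │ ╷ │
│↓ ↲│↑│↓ ↲│   │ │ │ │
│ ╶─┤ ╵ ┌─┘ ╶─┤ ╵ │ │
│↳ ↓│↑ ↲│     │   │ │
│ ╷ └─┬─┴─┬───┴───┘ │
│ │↳ ↓│↱ ↓│         │
│ └─┐ ╵ ╷ ╵ ╶───────┤
│   │↳ ↑│↳ → → → → B│
└───┴───┴───────────┘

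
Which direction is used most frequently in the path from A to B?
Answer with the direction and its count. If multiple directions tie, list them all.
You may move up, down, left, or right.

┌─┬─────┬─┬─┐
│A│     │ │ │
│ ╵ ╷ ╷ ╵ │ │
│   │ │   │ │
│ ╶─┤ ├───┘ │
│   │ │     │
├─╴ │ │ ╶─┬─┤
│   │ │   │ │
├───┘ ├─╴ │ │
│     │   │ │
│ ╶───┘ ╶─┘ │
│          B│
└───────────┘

Directions: down, right, up, right, down, down, down, down, left, left, down, right, right, right, right, right
Counts: {'down': 6, 'right': 7, 'up': 1, 'left': 2}
Most common: right (7 times)

Solution:

┌─┬─────┬─┬─┐
│A│↱ ↓  │ │ │
│ ╵ ╷ ╷ ╵ │ │
│↳ ↑│↓│   │ │
│ ╶─┤ ├───┘ │
│   │↓│     │
├─╴ │ │ ╶─┬─┤
│   │↓│   │ │
├───┘ ├─╴ │ │
│↓ ← ↲│   │ │
│ ╶───┘ ╶─┘ │
│↳ → → → → B│
└───────────┘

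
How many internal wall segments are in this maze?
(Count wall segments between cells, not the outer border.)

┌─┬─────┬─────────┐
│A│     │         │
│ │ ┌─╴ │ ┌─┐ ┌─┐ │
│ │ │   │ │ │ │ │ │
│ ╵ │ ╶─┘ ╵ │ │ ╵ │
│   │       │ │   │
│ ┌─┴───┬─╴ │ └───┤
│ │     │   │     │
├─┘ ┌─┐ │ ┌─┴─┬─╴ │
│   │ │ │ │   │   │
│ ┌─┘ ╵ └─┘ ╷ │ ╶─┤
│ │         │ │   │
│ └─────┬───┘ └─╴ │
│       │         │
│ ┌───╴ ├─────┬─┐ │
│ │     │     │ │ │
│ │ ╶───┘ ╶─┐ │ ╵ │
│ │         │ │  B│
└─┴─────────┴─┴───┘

Counting internal wall segments:
Total internal walls: 64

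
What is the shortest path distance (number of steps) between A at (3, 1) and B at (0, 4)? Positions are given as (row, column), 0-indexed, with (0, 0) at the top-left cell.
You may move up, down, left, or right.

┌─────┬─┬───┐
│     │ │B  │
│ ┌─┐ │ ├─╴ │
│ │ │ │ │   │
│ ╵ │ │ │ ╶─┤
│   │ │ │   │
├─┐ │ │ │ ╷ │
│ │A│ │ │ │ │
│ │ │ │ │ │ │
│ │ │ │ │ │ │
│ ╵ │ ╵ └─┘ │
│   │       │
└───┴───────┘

Finding path from (3, 1) to (0, 4):
Path: (3,1) → (2,1) → (2,0) → (1,0) → (0,0) → (0,1) → (0,2) → (1,2) → (2,2) → (3,2) → (4,2) → (5,2) → (5,3) → (5,4) → (5,5) → (4,5) → (3,5) → (2,5) → (2,4) → (1,4) → (1,5) → (0,5) → (0,4)
Distance: 22 steps

Solution:

┌─────┬─┬───┐
│↱ → ↓│ │B ↰│
│ ┌─┐ │ ├─╴ │
│↑│ │↓│ │↱ ↑│
│ ╵ │ │ │ ╶─┤
│↑ ↰│↓│ │↑ ↰│
├─┐ │ │ │ ╷ │
│ │A│↓│ │ │↑│
│ │ │ │ │ │ │
│ │ │↓│ │ │↑│
│ ╵ │ ╵ └─┘ │
│   │↳ → → ↑│
└───┴───────┘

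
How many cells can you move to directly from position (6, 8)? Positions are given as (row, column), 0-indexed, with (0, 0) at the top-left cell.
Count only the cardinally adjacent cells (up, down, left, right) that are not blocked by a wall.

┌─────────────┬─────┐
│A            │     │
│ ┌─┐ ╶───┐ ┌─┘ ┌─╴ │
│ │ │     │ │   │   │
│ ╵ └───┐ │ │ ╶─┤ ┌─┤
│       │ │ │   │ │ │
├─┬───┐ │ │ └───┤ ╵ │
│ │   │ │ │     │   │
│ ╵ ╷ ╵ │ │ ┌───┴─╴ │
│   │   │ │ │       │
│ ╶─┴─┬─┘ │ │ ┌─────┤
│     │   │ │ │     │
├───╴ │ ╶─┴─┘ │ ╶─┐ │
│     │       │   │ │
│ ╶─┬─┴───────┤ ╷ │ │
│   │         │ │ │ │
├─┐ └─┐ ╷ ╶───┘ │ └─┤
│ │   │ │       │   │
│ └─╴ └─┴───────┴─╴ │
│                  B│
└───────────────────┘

Checking passable neighbors of (6, 8):
Neighbors: (7, 8), (6, 7)
Count: 2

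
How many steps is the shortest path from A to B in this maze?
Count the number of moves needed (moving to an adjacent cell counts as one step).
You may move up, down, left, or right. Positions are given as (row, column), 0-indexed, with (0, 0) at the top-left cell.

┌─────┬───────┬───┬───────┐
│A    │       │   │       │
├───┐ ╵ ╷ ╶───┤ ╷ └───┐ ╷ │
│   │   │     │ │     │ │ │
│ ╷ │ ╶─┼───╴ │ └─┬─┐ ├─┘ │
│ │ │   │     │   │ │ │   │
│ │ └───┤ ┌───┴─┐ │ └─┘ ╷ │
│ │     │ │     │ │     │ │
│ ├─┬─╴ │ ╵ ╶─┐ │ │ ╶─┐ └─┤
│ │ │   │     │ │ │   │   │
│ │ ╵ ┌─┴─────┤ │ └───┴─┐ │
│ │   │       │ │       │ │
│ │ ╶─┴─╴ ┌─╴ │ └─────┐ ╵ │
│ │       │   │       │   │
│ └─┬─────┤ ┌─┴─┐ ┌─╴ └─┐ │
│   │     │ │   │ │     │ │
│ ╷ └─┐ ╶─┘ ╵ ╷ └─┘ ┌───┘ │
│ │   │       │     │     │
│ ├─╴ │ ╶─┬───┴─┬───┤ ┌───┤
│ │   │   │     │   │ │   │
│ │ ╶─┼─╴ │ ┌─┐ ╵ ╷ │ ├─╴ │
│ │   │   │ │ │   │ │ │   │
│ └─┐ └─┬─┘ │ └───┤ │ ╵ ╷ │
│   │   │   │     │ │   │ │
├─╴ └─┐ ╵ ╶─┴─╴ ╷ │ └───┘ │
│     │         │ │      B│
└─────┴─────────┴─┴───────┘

Using BFS to find shortest path:
Start: (0, 0), End: (12, 12)
Path found:
(0,0) → (0,1) → (0,2) → (1,2) → (1,3) → (0,3) → (0,4) → (1,4) → (1,5) → (1,6) → (2,6) → (2,5) → (2,4) → (3,4) → (4,4) → (4,5) → (3,5) → (3,6) → (3,7) → (4,7) → (5,7) → (6,7) → (6,8) → (6,9) → (6,10) → (7,10) → (7,9) → (8,9) → (8,8) → (8,7) → (7,7) → (7,6) → (8,6) → (8,5) → (7,5) → (6,5) → (6,6) → (5,6) → (5,5) → (5,4) → (6,4) → (6,3) → (6,2) → (6,1) → (5,1) → (5,2) → (4,2) → (4,3) → (3,3) → (3,2) → (3,1) → (2,1) → (1,1) → (1,0) → (2,0) → (3,0) → (4,0) → (5,0) → (6,0) → (7,0) → (7,1) → (8,1) → (8,2) → (9,2) → (9,1) → (10,1) → (10,2) → (11,2) → (11,3) → (12,3) → (12,4) → (11,4) → (11,5) → (10,5) → (9,5) → (9,6) → (9,7) → (10,7) → (10,8) → (9,8) → (9,9) → (10,9) → (11,9) → (12,9) → (12,10) → (12,11) → (12,12)
Number of steps: 86

Solution:

┌─────┬───────┬───┬───────┐
│A → ↓│↱ ↓    │   │       │
├───┐ ╵ ╷ ╶───┤ ╷ └───┐ ╷ │
│↓ ↰│↳ ↑│↳ → ↓│ │     │ │ │
│ ╷ │ ╶─┼───╴ │ └─┬─┐ ├─┘ │
│↓│↑│   │↓ ← ↲│   │ │ │   │
│ │ └───┤ ┌───┴─┐ │ └─┘ ╷ │
│↓│↑ ← ↰│↓│↱ → ↓│ │     │ │
│ ├─┬─╴ │ ╵ ╶─┐ │ │ ╶─┐ └─┤
│↓│ │↱ ↑│↳ ↑  │↓│ │   │   │
│ │ ╵ ┌─┴─────┤ │ └───┴─┐ │
│↓│↱ ↑│  ↓ ← ↰│↓│       │ │
│ │ ╶─┴─╴ ┌─╴ │ └─────┐ ╵ │
│↓│↑ ← ← ↲│↱ ↑│↳ → → ↓│   │
│ └─┬─────┤ ┌─┴─┐ ┌─╴ └─┐ │
│↳ ↓│     │↑│↓ ↰│ │↓ ↲  │ │
│ ╷ └─┐ ╶─┘ ╵ ╷ └─┘ ┌───┘ │
│ │↳ ↓│    ↑ ↲│↑ ← ↲│     │
│ ├─╴ │ ╶─┬───┴─┬───┤ ┌───┤
│ │↓ ↲│   │↱ → ↓│↱ ↓│ │   │
│ │ ╶─┼─╴ │ ┌─┐ ╵ ╷ │ ├─╴ │
│ │↳ ↓│   │↑│ │↳ ↑│↓│ │   │
│ └─┐ └─┬─┘ │ └───┤ │ ╵ ╷ │
│   │↳ ↓│↱ ↑│     │↓│   │ │
├─╴ └─┐ ╵ ╶─┴─╴ ╷ │ └───┘ │
│     │↳ ↑      │ │↳ → → B│
└─────┴─────────┴─┴───────┘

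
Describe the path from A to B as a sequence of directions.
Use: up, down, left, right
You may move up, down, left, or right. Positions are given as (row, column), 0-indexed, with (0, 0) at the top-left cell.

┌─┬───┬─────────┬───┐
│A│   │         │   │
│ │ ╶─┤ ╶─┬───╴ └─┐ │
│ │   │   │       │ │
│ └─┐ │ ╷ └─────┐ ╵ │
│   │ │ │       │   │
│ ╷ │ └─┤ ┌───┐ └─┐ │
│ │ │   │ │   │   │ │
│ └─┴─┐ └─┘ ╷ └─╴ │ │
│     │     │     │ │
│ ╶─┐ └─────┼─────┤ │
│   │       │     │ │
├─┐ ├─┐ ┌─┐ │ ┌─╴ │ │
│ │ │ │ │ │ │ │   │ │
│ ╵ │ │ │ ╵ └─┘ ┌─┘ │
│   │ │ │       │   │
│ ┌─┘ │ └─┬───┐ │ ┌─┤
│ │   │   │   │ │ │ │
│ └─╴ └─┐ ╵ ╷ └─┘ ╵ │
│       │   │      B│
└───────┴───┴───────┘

Finding the path and converting it to directions:
Path through cells: (0,0) → (1,0) → (2,0) → (3,0) → (4,0) → (4,1) → (4,2) → (5,2) → (5,3) → (6,3) → (7,3) → (8,3) → (8,4) → (9,4) → (9,5) → (8,5) → (8,6) → (9,6) → (9,7) → (9,8) → (9,9)
Directions: down, down, down, down, right, right, down, right, down, down, down, right, down, right, up, right, down, right, right, right

Solution:

┌─┬───┬─────────┬───┐
│A│   │         │   │
│ │ ╶─┤ ╶─┬───╴ └─┐ │
│↓│   │   │       │ │
│ └─┐ │ ╷ └─────┐ ╵ │
│↓  │ │ │       │   │
│ ╷ │ └─┤ ┌───┐ └─┐ │
│↓│ │   │ │   │   │ │
│ └─┴─┐ └─┘ ╷ └─╴ │ │
│↳ → ↓│     │     │ │
│ ╶─┐ └─────┼─────┤ │
│   │↳ ↓    │     │ │
├─┐ ├─┐ ┌─┐ │ ┌─╴ │ │
│ │ │ │↓│ │ │ │   │ │
│ ╵ │ │ │ ╵ └─┘ ┌─┘ │
│   │ │↓│       │   │
│ ┌─┘ │ └─┬───┐ │ ┌─┤
│ │   │↳ ↓│↱ ↓│ │ │ │
│ └─╴ └─┐ ╵ ╷ └─┘ ╵ │
│       │↳ ↑│↳ → → B│
└───────┴───┴───────┘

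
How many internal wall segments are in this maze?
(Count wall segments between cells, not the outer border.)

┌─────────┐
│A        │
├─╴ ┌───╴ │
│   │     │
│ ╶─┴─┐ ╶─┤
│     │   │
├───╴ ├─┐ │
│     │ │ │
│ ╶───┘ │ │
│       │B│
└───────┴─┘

Counting internal wall segments:
Total internal walls: 16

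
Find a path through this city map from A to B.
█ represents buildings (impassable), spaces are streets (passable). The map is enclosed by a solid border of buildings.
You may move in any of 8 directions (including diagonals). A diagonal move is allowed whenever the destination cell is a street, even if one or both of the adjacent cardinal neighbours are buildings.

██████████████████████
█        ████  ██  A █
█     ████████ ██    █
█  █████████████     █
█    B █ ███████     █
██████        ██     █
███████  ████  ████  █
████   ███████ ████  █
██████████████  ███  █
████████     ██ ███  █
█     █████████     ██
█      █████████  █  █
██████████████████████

Finding the shortest path from A to B:
Movement: 8-directional
Path length: 23 steps
Directions: down → down → down → down → down → down → down → down → down-left → left → left → up-left → up → up-left → up-left → up-left → left → left → left → left → left → left → up-left

Solution:

██████████████████████
█        ████  ██  A █
█     ████████ ██  ↓ █
█  █████████████   ↓ █
█    B █ ███████   ↓ █
██████↖←←←←←← ██   ↓ █
███████  ████↖ ████↓ █
████   ███████↖████↓ █
██████████████ ↖███↓ █
████████     ██↑███↙ █
█     █████████ ↖←← ██
█      █████████  █  █
██████████████████████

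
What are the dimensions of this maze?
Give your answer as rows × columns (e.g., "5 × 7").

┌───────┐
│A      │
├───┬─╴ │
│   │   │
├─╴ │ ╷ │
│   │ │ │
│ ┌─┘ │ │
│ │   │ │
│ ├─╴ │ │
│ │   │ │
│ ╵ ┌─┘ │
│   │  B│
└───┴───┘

Counting the maze dimensions:
Rows (vertical): 6
Columns (horizontal): 4
Dimensions: 6 × 4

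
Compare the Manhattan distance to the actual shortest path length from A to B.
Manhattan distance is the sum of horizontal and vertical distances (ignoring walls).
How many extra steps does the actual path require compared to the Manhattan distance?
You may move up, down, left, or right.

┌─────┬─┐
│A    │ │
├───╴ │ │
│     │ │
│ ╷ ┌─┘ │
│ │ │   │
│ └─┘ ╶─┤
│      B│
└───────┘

Manhattan distance: |3 - 0| + |3 - 0| = 6
Actual path length: 10
Extra steps: 10 - 6 = 4

Solution:

┌─────┬─┐
│A → ↓│ │
├───╴ │ │
│↓ ← ↲│ │
│ ╷ ┌─┘ │
│↓│ │   │
│ └─┘ ╶─┤
│↳ → → B│
└───────┘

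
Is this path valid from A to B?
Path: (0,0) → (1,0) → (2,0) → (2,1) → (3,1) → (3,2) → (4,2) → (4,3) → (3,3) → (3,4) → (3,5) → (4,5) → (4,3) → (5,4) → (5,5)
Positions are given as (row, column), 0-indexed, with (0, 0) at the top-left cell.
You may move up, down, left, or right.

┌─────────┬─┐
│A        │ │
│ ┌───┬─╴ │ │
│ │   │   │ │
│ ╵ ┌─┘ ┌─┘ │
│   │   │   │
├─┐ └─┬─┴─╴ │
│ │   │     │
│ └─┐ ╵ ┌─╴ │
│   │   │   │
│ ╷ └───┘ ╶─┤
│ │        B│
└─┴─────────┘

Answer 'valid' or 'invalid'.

Checking path validity:
Result: Invalid move at step 12: cannot move from (4, 5) to (4, 3).

invalid

Correct solution:

┌─────────┬─┐
│A        │ │
│ ┌───┬─╴ │ │
│↓│   │   │ │
│ ╵ ┌─┘ ┌─┘ │
│↳ ↓│   │   │
├─┐ └─┬─┴─╴ │
│ │↳ ↓│↱ → ↓│
│ └─┐ ╵ ┌─╴ │
│   │↳ ↑│↓ ↲│
│ ╷ └───┘ ╶─┤
│ │      ↳ B│
└─┴─────────┘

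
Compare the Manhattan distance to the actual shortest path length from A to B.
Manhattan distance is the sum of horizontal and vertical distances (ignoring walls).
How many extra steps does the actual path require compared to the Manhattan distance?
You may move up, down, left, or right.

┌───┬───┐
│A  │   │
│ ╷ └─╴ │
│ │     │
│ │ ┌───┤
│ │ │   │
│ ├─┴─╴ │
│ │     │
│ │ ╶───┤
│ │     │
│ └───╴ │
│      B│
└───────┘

Manhattan distance: |5 - 0| + |3 - 0| = 8
Actual path length: 8
Extra steps: 8 - 8 = 0

Solution:

┌───┬───┐
│A  │   │
│ ╷ └─╴ │
│↓│     │
│ │ ┌───┤
│↓│ │   │
│ ├─┴─╴ │
│↓│     │
│ │ ╶───┤
│↓│     │
│ └───╴ │
│↳ → → B│
└───────┘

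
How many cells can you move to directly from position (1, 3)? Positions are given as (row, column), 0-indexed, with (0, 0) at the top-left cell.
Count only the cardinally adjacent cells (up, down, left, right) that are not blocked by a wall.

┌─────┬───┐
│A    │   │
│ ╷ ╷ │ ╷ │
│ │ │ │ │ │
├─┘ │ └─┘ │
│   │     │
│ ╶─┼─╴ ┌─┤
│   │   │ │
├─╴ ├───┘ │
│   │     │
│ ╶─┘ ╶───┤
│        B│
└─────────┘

Checking passable neighbors of (1, 3):
Neighbors: (0, 3)
Count: 1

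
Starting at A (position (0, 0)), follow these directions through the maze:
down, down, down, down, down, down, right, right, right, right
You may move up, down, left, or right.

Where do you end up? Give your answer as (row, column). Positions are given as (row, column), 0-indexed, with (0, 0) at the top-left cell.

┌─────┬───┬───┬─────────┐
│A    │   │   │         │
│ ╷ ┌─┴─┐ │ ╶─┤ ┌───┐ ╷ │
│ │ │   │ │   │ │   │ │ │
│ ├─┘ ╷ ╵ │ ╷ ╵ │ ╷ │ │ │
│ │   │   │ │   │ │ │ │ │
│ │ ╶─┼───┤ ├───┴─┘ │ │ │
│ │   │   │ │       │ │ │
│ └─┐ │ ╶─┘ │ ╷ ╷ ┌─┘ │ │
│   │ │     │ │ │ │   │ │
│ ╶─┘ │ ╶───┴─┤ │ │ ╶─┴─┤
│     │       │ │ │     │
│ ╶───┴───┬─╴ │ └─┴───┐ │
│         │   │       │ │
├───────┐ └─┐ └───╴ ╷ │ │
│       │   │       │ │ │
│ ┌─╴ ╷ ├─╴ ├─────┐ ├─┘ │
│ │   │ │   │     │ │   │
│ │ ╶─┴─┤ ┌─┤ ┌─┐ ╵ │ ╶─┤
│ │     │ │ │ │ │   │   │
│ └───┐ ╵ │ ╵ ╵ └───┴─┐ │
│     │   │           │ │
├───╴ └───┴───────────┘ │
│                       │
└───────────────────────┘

Following directions step by step:
Start: (0, 0)
  down: (0, 0) → (1, 0)
  down: (1, 0) → (2, 0)
  down: (2, 0) → (3, 0)
  down: (3, 0) → (4, 0)
  down: (4, 0) → (5, 0)
  down: (5, 0) → (6, 0)
  right: (6, 0) → (6, 1)
  right: (6, 1) → (6, 2)
  right: (6, 2) → (6, 3)
  right: (6, 3) → (6, 4)
Final position: (6, 4)

Path taken:

┌─────┬───┬───┬─────────┐
│A    │   │   │         │
│ ╷ ┌─┴─┐ │ ╶─┤ ┌───┐ ╷ │
│↓│ │   │ │   │ │   │ │ │
│ ├─┘ ╷ ╵ │ ╷ ╵ │ ╷ │ │ │
│↓│   │   │ │   │ │ │ │ │
│ │ ╶─┼───┤ ├───┴─┘ │ │ │
│↓│   │   │ │       │ │ │
│ └─┐ │ ╶─┘ │ ╷ ╷ ┌─┘ │ │
│↓  │ │     │ │ │ │   │ │
│ ╶─┘ │ ╶───┴─┤ │ │ ╶─┴─┤
│↓    │       │ │ │     │
│ ╶───┴───┬─╴ │ └─┴───┐ │
│↳ → → → B│   │       │ │
├───────┐ └─┐ └───╴ ╷ │ │
│       │   │       │ │ │
│ ┌─╴ ╷ ├─╴ ├─────┐ ├─┘ │
│ │   │ │   │     │ │   │
│ │ ╶─┴─┤ ┌─┤ ┌─┐ ╵ │ ╶─┤
│ │     │ │ │ │ │   │   │
│ └───┐ ╵ │ ╵ ╵ └───┴─┐ │
│     │   │           │ │
├───╴ └───┴───────────┘ │
│                       │
└───────────────────────┘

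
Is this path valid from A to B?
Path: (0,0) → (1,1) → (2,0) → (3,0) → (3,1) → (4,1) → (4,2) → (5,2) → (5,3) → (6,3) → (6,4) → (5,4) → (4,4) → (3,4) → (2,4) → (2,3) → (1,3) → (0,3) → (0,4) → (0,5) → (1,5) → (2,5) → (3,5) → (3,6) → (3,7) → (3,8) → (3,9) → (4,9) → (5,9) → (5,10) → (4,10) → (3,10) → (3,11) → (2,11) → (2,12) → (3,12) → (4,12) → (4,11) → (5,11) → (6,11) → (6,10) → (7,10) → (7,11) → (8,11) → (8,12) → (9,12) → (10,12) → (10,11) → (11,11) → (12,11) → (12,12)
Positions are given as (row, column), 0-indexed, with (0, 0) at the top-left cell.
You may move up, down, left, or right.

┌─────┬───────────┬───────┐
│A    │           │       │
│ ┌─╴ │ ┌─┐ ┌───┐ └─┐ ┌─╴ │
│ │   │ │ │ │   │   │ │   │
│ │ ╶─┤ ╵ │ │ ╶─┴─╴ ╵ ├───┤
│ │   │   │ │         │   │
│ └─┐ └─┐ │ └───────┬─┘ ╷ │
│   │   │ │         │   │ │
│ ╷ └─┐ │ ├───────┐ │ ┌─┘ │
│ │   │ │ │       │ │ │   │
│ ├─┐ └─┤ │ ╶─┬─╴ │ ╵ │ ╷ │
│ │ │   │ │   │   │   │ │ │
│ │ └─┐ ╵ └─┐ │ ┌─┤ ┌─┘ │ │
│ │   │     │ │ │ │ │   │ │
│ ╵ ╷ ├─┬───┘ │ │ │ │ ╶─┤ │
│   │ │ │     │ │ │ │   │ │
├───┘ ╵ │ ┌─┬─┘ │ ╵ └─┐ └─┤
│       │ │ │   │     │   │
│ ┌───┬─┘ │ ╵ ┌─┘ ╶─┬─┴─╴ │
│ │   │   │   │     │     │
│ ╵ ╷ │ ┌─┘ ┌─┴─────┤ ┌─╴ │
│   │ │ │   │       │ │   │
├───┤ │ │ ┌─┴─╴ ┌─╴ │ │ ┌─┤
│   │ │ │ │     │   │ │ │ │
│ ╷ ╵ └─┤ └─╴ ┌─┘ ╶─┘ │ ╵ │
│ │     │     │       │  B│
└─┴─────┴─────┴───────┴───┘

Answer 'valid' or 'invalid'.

Checking path validity:
Result: Invalid move at step 1: cannot move from (0, 0) to (1, 1).

invalid

Correct solution:

┌─────┬───────────┬───────┐
│A    │↱ → ↓      │       │
│ ┌─╴ │ ┌─┐ ┌───┐ └─┐ ┌─╴ │
│↓│   │↑│ │↓│   │   │ │   │
│ │ ╶─┤ ╵ │ │ ╶─┴─╴ ╵ ├───┤
│↓│   │↑ ↰│↓│         │↱ ↓│
│ └─┐ └─┐ │ └───────┬─┘ ╷ │
│↳ ↓│   │↑│↳ → → → ↓│↱ ↑│↓│
│ ╷ └─┐ │ ├───────┐ │ ┌─┘ │
│ │↳ ↓│ │↑│       │↓│↑│↓ ↲│
│ ├─┐ └─┤ │ ╶─┬─╴ │ ╵ │ ╷ │
│ │ │↳ ↓│↑│   │   │↳ ↑│↓│ │
│ │ └─┐ ╵ └─┐ │ ┌─┤ ┌─┘ │ │
│ │   │↳ ↑  │ │ │ │ │↓ ↲│ │
│ ╵ ╷ ├─┬───┘ │ │ │ │ ╶─┤ │
│   │ │ │     │ │ │ │↳ ↓│ │
├───┘ ╵ │ ┌─┬─┘ │ ╵ └─┐ └─┤
│       │ │ │   │     │↳ ↓│
│ ┌───┬─┘ │ ╵ ┌─┘ ╶─┬─┴─╴ │
│ │   │   │   │     │    ↓│
│ ╵ ╷ │ ┌─┘ ┌─┴─────┤ ┌─╴ │
│   │ │ │   │       │ │↓ ↲│
├───┤ │ │ ┌─┴─╴ ┌─╴ │ │ ┌─┤
│   │ │ │ │     │   │ │↓│ │
│ ╷ ╵ └─┤ └─╴ ┌─┘ ╶─┘ │ ╵ │
│ │     │     │       │↳ B│
└─┴─────┴─────┴───────┴───┘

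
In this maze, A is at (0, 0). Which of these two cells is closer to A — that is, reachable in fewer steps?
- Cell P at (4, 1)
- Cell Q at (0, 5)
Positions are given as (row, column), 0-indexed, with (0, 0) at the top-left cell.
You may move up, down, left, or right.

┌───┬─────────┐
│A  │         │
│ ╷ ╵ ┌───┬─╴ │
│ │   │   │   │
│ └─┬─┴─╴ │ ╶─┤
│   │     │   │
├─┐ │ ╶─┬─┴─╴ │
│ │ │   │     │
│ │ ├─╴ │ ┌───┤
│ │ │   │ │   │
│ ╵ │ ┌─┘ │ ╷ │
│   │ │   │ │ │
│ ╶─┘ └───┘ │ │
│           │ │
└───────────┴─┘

Shortest path A → P at (4, 1): 5 steps
Shortest path A → Q at (0, 5): 7 steps

P is closer (5 steps vs 7 steps).

Path to P:

┌───┬─────────┐
│A  │         │
│ ╷ ╵ ┌───┬─╴ │
│↓│   │   │   │
│ └─┬─┴─╴ │ ╶─┤
│↳ ↓│     │   │
├─┐ │ ╶─┬─┴─╴ │
│ │↓│   │     │
│ │ ├─╴ │ ┌───┤
│ │P│   │ │   │
│ ╵ │ ┌─┘ │ ╷ │
│   │ │   │ │ │
│ ╶─┘ └───┘ │ │
│           │ │
└───────────┴─┘

Path to Q:

┌───┬─────────┐
│A ↓│↱ → → Q  │
│ ╷ ╵ ┌───┬─╴ │
│ │↳ ↑│   │   │
│ └─┬─┴─╴ │ ╶─┤
│   │     │   │
├─┐ │ ╶─┬─┴─╴ │
│ │ │   │     │
│ │ ├─╴ │ ┌───┤
│ │ │   │ │   │
│ ╵ │ ┌─┘ │ ╷ │
│   │ │   │ │ │
│ ╶─┘ └───┘ │ │
│           │ │
└───────────┴─┘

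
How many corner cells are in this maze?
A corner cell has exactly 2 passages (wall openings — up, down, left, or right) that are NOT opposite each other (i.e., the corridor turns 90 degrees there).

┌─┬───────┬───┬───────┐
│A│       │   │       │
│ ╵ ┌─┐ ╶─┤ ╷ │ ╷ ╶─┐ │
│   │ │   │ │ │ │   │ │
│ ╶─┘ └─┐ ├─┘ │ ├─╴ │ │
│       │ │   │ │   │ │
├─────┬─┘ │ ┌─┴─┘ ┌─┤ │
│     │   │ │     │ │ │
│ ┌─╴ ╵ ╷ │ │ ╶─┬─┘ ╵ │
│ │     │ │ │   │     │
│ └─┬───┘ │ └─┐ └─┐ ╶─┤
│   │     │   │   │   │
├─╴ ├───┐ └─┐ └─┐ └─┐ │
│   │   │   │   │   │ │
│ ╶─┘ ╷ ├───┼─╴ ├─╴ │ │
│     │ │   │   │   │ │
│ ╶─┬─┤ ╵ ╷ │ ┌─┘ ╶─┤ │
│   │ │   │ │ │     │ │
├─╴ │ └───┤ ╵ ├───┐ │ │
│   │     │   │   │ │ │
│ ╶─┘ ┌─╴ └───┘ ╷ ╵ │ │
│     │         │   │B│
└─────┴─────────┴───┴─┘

Counting corner cells (2 non-opposite passages):
Total corners: 65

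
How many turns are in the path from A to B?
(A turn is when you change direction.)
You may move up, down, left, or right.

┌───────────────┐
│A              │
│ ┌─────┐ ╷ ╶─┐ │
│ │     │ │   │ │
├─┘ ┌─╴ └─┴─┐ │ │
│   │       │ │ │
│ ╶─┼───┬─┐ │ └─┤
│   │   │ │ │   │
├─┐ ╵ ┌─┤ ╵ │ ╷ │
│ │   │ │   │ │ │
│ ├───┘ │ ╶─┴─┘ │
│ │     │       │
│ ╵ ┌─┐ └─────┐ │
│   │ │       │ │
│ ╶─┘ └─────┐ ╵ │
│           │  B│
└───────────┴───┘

Directions: right, right, right, right, right, down, right, down, down, right, down, down, down, down
Number of turns: 5

Solution:

┌───────────────┐
│A → → → → ↓    │
│ ┌─────┐ ╷ ╶─┐ │
│ │     │ │↳ ↓│ │
├─┘ ┌─╴ └─┴─┐ │ │
│   │       │↓│ │
│ ╶─┼───┬─┐ │ └─┤
│   │   │ │ │↳ ↓│
├─┐ ╵ ┌─┤ ╵ │ ╷ │
│ │   │ │   │ │↓│
│ ├───┘ │ ╶─┴─┘ │
│ │     │      ↓│
│ ╵ ┌─┐ └─────┐ │
│   │ │       │↓│
│ ╶─┘ └─────┐ ╵ │
│           │  B│
└───────────┴───┘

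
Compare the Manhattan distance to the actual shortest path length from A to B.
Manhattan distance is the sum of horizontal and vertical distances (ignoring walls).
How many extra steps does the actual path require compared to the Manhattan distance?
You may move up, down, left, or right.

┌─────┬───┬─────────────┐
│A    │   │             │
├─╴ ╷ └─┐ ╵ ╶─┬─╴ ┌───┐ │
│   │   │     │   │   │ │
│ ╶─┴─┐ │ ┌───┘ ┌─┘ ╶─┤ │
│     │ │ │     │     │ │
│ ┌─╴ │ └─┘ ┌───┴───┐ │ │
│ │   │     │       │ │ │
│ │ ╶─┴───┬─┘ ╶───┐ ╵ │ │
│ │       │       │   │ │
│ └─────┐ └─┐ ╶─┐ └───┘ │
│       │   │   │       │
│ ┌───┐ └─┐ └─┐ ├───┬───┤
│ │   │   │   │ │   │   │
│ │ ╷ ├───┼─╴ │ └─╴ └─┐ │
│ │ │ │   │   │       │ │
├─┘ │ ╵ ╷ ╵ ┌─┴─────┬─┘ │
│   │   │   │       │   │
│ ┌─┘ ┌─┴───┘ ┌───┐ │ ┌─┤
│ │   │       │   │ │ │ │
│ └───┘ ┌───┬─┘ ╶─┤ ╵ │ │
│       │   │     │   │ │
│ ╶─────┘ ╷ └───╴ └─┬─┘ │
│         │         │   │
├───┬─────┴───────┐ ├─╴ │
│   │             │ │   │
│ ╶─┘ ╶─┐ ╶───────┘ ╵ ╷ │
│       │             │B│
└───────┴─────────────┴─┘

Manhattan distance: |13 - 0| + |11 - 0| = 24
Actual path length: 50
Extra steps: 50 - 24 = 26

Solution:

┌─────┬───┬─────────────┐
│A ↓  │   │             │
├─╴ ╷ └─┐ ╵ ╶─┬─╴ ┌───┐ │
│↓ ↲│   │     │   │   │ │
│ ╶─┴─┐ │ ┌───┘ ┌─┘ ╶─┤ │
│↳ → ↓│ │ │     │     │ │
│ ┌─╴ │ └─┘ ┌───┴───┐ │ │
│ │↓ ↲│     │       │ │ │
│ │ ╶─┴───┬─┘ ╶───┐ ╵ │ │
│ │↳ → → ↓│       │   │ │
│ └─────┐ └─┐ ╶─┐ └───┘ │
│       │↳ ↓│   │       │
│ ┌───┐ └─┐ └─┐ ├───┬───┤
│ │↓ ↰│   │↳ ↓│ │   │   │
│ │ ╷ ├───┼─╴ │ └─╴ └─┐ │
│ │↓│↑│↓ ↰│↓ ↲│       │ │
├─┘ │ ╵ ╷ ╵ ┌─┴─────┬─┘ │
│↓ ↲│↑ ↲│↑ ↲│       │   │
│ ┌─┘ ┌─┴───┘ ┌───┐ │ ┌─┤
│↓│   │       │   │ │ │ │
│ └───┘ ┌───┬─┘ ╶─┤ ╵ │ │
│↓      │↱ ↓│     │   │ │
│ ╶─────┘ ╷ └───╴ └─┬─┘ │
│↳ → → → ↑│↳ → → → ↓│   │
├───┬─────┴───────┐ ├─╴ │
│   │             │↓│↱ ↓│
│ ╶─┘ ╶─┐ ╶───────┘ ╵ ╷ │
│       │          ↳ ↑│B│
└───────┴─────────────┴─┘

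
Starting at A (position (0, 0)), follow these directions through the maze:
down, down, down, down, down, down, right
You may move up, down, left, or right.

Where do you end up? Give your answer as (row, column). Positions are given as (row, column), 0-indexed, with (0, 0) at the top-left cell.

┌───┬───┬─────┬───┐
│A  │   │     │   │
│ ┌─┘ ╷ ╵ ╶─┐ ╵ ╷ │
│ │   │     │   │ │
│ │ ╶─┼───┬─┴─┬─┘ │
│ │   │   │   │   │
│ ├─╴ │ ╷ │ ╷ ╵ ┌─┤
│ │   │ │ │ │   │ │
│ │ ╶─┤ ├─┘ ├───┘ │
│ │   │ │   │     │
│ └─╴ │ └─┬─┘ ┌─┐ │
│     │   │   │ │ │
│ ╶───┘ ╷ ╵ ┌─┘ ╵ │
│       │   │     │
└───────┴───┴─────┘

Following directions step by step:
Start: (0, 0)
  down: (0, 0) → (1, 0)
  down: (1, 0) → (2, 0)
  down: (2, 0) → (3, 0)
  down: (3, 0) → (4, 0)
  down: (4, 0) → (5, 0)
  down: (5, 0) → (6, 0)
  right: (6, 0) → (6, 1)
Final position: (6, 1)

Path taken:

┌───┬───┬─────┬───┐
│A  │   │     │   │
│ ┌─┘ ╷ ╵ ╶─┐ ╵ ╷ │
│↓│   │     │   │ │
│ │ ╶─┼───┬─┴─┬─┘ │
│↓│   │   │   │   │
│ ├─╴ │ ╷ │ ╷ ╵ ┌─┤
│↓│   │ │ │ │   │ │
│ │ ╶─┤ ├─┘ ├───┘ │
│↓│   │ │   │     │
│ └─╴ │ └─┬─┘ ┌─┐ │
│↓    │   │   │ │ │
│ ╶───┘ ╷ ╵ ┌─┘ ╵ │
│↳ B    │   │     │
└───────┴───┴─────┘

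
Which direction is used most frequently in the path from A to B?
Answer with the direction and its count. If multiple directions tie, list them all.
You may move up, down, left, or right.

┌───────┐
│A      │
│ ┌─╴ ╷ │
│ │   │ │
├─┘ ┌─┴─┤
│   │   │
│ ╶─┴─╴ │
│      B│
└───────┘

Directions: right, right, down, left, down, left, down, right, right, right
Counts: {'right': 5, 'down': 3, 'left': 2}
Most common: right (5 times)

Solution:

┌───────┐
│A → ↓  │
│ ┌─╴ ╷ │
│ │↓ ↲│ │
├─┘ ┌─┴─┤
│↓ ↲│   │
│ ╶─┴─╴ │
│↳ → → B│
└───────┘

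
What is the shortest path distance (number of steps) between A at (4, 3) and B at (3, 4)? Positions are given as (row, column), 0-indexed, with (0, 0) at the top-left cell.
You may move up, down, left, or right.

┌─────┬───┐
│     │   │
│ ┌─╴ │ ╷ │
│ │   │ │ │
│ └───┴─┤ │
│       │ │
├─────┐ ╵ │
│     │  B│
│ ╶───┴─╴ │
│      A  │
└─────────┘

Finding path from (4, 3) to (3, 4):
Path: (4,3) → (4,4) → (3,4)
Distance: 2 steps

Solution:

┌─────┬───┐
│     │   │
│ ┌─╴ │ ╷ │
│ │   │ │ │
│ └───┴─┤ │
│       │ │
├─────┐ ╵ │
│     │  B│
│ ╶───┴─╴ │
│      A ↑│
└─────────┘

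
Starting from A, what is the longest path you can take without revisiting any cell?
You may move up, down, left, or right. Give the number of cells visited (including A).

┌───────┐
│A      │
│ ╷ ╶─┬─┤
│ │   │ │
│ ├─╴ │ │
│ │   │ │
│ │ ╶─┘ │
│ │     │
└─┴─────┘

Finding longest simple path using DFS:
Start: (0, 0)
Longest path visits 11 cells
Path: A → right → down → right → down → left → down → right → right → up → up

Solution:

┌───────┐
│A ↓    │
│ ╷ ╶─┬─┤
│ │↳ ↓│B│
│ ├─╴ │ │
│ │↓ ↲│↑│
│ │ ╶─┘ │
│ │↳ → ↑│
└─┴─────┘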